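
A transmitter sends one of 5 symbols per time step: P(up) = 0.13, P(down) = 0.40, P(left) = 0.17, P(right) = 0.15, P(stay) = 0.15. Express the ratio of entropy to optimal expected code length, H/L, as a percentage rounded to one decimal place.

98.5%

Entropy H = −Σ p log₂ p ≈ 2.1671 bits.
Huffman merges: 13/100+3/20→7/25; 3/20+17/100→8/25; 7/25+8/25→3/5; 2/5+3/5→1. L = 11/5 ≈ 2.2000.
Efficiency = H/L = 2.1671/2.2000 = 98.5%.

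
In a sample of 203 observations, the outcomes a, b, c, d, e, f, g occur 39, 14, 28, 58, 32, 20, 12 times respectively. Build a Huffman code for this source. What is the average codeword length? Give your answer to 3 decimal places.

2.650 bits/symbol

Probabilities are the counts divided by 203.
Repeatedly combine the two least-probable nodes; the expected code length is the sum of the merged weights.
merge 12/203 + 2/29 → 26/203
merge 20/203 + 26/203 → 46/203
merge 4/29 + 32/203 → 60/203
merge 39/203 + 46/203 → 85/203
merge 2/7 + 60/203 → 118/203
merge 85/203 + 118/203 → 1
L = 26/203 + 46/203 + 60/203 + 85/203 + 118/203 + 1 = 538/203 ≈ 2.650 bits/symbol.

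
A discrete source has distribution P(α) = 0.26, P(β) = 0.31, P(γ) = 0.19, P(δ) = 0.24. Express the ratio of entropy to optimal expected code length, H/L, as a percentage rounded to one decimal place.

98.9%

Entropy H = −Σ p log₂ p ≈ 1.9784 bits.
Huffman merges: 19/100+6/25→43/100; 13/50+31/100→57/100; 43/100+57/100→1. L = 2 ≈ 2.0000.
Efficiency = H/L = 1.9784/2.0000 = 98.9%.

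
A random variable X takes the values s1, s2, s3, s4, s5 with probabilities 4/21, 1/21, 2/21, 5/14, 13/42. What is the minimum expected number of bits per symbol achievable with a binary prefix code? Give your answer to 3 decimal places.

2.119 bits/symbol

Repeatedly combine the two least-probable nodes; the expected code length is the sum of the merged weights.
merge 1/21 + 2/21 → 1/7
merge 1/7 + 4/21 → 1/3
merge 13/42 + 1/3 → 9/14
merge 5/14 + 9/14 → 1
L = 1/7 + 1/3 + 9/14 + 1 = 89/42 ≈ 2.119 bits/symbol.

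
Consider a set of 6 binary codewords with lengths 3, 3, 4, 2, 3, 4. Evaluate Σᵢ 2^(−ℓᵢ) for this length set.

With common denominator 2^4 = 16: Σ 2^(−ℓᵢ) = 2/16 + 2/16 + 1/16 + 4/16 + 2/16 + 1/16 = 12/16 = 0.75.

0.75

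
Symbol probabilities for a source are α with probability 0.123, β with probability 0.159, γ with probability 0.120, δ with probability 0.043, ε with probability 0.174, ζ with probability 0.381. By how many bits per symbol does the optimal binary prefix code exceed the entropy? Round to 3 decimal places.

0.076 bits

Entropy H = −Σ p log₂ p ≈ 2.3253 bits.
Huffman merges: 43/1000+3/25→163/1000; 123/1000+159/1000→141/500; 163/1000+87/500→337/1000; 141/500+337/1000→619/1000; 381/1000+619/1000→1. L = 2401/1000 ≈ 2.4010.
L − H = 2.4010 − 2.3253 = 0.076 bits.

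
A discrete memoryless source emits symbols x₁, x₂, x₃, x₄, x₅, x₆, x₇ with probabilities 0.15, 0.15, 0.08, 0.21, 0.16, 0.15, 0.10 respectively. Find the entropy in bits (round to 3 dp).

H = −Σ pᵢ log₂ pᵢ.
−0.15·log₂(0.15) = 0.4105
−0.15·log₂(0.15) = 0.4105
−0.08·log₂(0.08) = 0.2915
−0.21·log₂(0.21) = 0.4728
−0.16·log₂(0.16) = 0.4230
−0.15·log₂(0.15) = 0.4105
−0.10·log₂(0.10) = 0.3322
Sum ≈ 2.7512 → 2.751 bits.

2.751 bits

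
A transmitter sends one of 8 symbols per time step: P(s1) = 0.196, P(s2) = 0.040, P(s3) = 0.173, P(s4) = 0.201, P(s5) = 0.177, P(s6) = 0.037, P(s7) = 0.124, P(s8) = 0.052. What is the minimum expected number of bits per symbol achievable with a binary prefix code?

2.809 bits/symbol

Repeatedly combine the two least-probable nodes; the expected code length is the sum of the merged weights.
merge 37/1000 + 1/25 → 77/1000
merge 13/250 + 77/1000 → 129/1000
merge 31/250 + 129/1000 → 253/1000
merge 173/1000 + 177/1000 → 7/20
merge 49/250 + 201/1000 → 397/1000
merge 253/1000 + 7/20 → 603/1000
merge 397/1000 + 603/1000 → 1
L = 77/1000 + 129/1000 + 253/1000 + 7/20 + 397/1000 + 603/1000 + 1 = 2809/1000 = 2.809 bits/symbol.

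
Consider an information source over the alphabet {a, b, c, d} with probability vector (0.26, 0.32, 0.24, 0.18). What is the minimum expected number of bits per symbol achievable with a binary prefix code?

2 bits/symbol

Repeatedly combine the two least-probable nodes; the expected code length is the sum of the merged weights.
merge 9/50 + 6/25 → 21/50
merge 13/50 + 8/25 → 29/50
merge 21/50 + 29/50 → 1
L = 21/50 + 29/50 + 1 = 2 bits/symbol.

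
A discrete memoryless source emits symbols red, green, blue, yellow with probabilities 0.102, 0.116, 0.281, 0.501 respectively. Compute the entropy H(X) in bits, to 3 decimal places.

H = −Σ pᵢ log₂ pᵢ.
−0.102·log₂(0.102) = 0.3359
−0.116·log₂(0.116) = 0.3605
−0.281·log₂(0.281) = 0.5146
−0.501·log₂(0.501) = 0.4996
Sum ≈ 1.7106 → 1.711 bits.

1.711 bits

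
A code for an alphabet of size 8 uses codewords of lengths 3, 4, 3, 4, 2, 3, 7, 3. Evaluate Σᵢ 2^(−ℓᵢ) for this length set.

With common denominator 2^7 = 128: Σ 2^(−ℓᵢ) = 16/128 + 8/128 + 16/128 + 8/128 + 32/128 + 16/128 + 1/128 + 16/128 = 113/128 = 0.8828125.

0.8828125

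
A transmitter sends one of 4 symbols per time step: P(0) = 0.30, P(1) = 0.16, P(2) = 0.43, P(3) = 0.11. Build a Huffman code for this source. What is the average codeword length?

1.84 bits/symbol

Repeatedly combine the two least-probable nodes; the expected code length is the sum of the merged weights.
merge 11/100 + 4/25 → 27/100
merge 27/100 + 3/10 → 57/100
merge 43/100 + 57/100 → 1
L = 27/100 + 57/100 + 1 = 46/25 = 1.84 bits/symbol.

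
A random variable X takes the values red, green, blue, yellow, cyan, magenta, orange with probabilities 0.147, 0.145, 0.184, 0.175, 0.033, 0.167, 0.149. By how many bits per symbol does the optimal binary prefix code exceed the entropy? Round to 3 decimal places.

Entropy H = −Σ p log₂ p ≈ 2.7028 bits.
Huffman merges: 33/1000+29/200→89/500; 147/1000+149/1000→37/125; 167/1000+7/40→171/500; 89/500+23/125→181/500; 37/125+171/500→319/500; 181/500+319/500→1. L = 352/125 ≈ 2.8160.
L − H = 2.8160 − 2.7028 = 0.113 bits.

0.113 bits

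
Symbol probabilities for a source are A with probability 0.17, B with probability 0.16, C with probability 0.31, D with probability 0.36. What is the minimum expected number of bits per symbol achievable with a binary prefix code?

1.97 bits/symbol

Repeatedly combine the two least-probable nodes; the expected code length is the sum of the merged weights.
merge 4/25 + 17/100 → 33/100
merge 31/100 + 33/100 → 16/25
merge 9/25 + 16/25 → 1
L = 33/100 + 16/25 + 1 = 197/100 = 1.97 bits/symbol.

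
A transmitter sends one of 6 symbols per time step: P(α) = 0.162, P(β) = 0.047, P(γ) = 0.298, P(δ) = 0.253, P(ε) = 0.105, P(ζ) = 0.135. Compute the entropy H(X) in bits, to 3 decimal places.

2.386 bits

H = −Σ pᵢ log₂ pᵢ.
−0.162·log₂(0.162) = 0.4254
−0.047·log₂(0.047) = 0.2073
−0.298·log₂(0.298) = 0.5205
−0.253·log₂(0.253) = 0.5016
−0.105·log₂(0.105) = 0.3414
−0.135·log₂(0.135) = 0.3900
Sum ≈ 2.3863 → 2.386 bits.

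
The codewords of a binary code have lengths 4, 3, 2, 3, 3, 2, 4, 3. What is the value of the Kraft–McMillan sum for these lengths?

1.125

With common denominator 2^4 = 16: Σ 2^(−ℓᵢ) = 1/16 + 2/16 + 4/16 + 2/16 + 2/16 + 4/16 + 1/16 + 2/16 = 18/16 = 1.125.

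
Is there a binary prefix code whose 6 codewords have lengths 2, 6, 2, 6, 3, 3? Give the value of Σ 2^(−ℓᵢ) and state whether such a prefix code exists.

With common denominator 2^6 = 64: Σ 2^(−ℓᵢ) = 16/64 + 1/64 + 16/64 + 1/64 + 8/64 + 8/64 = 50/64 = 0.78125.
Kraft's inequality requires Σ ≤ 1; here Σ = 0.78125 ≤ 1, so such a prefix code exists.

0.78125; yes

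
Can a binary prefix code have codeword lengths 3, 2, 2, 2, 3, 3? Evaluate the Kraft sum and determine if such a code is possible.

1.125; no

With common denominator 2^3 = 8: Σ 2^(−ℓᵢ) = 1/8 + 2/8 + 2/8 + 2/8 + 1/8 + 1/8 = 9/8 = 1.125.
Kraft's inequality requires Σ ≤ 1; here Σ = 1.125 > 1, so no such prefix code exists.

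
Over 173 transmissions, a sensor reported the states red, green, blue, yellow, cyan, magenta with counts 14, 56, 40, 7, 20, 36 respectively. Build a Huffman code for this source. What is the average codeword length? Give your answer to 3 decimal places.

2.358 bits/symbol

Probabilities are the counts divided by 173.
Repeatedly combine the two least-probable nodes; the expected code length is the sum of the merged weights.
merge 7/173 + 14/173 → 21/173
merge 20/173 + 21/173 → 41/173
merge 36/173 + 40/173 → 76/173
merge 41/173 + 56/173 → 97/173
merge 76/173 + 97/173 → 1
L = 21/173 + 41/173 + 76/173 + 97/173 + 1 = 408/173 ≈ 2.358 bits/symbol.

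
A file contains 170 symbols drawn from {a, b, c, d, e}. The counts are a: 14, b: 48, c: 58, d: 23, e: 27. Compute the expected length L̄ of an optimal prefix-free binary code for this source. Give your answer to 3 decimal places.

Probabilities are the counts divided by 170.
Repeatedly combine the two least-probable nodes; the expected code length is the sum of the merged weights.
merge 7/85 + 23/170 → 37/170
merge 27/170 + 37/170 → 32/85
merge 24/85 + 29/85 → 53/85
merge 32/85 + 53/85 → 1
L = 37/170 + 32/85 + 53/85 + 1 = 377/170 ≈ 2.218 bits/symbol.

2.218 bits/symbol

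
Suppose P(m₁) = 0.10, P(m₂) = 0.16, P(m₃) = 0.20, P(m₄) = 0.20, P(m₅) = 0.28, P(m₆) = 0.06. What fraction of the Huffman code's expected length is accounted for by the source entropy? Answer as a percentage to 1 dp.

Entropy H = −Σ p log₂ p ≈ 2.4417 bits.
Huffman merges: 3/50+1/10→4/25; 4/25+4/25→8/25; 1/5+1/5→2/5; 7/25+8/25→3/5; 2/5+3/5→1. L = 62/25 ≈ 2.4800.
Efficiency = H/L = 2.4417/2.4800 = 98.5%.

98.5%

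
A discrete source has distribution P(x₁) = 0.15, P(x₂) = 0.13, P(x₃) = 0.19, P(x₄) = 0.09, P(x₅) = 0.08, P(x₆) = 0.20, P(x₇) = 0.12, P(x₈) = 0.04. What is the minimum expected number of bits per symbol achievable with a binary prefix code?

2.92 bits/symbol

Repeatedly combine the two least-probable nodes; the expected code length is the sum of the merged weights.
merge 1/25 + 2/25 → 3/25
merge 9/100 + 3/25 → 21/100
merge 3/25 + 13/100 → 1/4
merge 3/20 + 19/100 → 17/50
merge 1/5 + 21/100 → 41/100
merge 1/4 + 17/50 → 59/100
merge 41/100 + 59/100 → 1
L = 3/25 + 21/100 + 1/4 + 17/50 + 41/100 + 59/100 + 1 = 73/25 = 2.92 bits/symbol.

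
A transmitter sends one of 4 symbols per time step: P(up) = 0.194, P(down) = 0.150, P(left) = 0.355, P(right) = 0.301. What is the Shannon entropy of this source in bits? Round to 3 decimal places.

H = −Σ pᵢ log₂ pᵢ.
−0.194·log₂(0.194) = 0.4590
−0.150·log₂(0.150) = 0.4105
−0.355·log₂(0.355) = 0.5304
−0.301·log₂(0.301) = 0.5214
Sum ≈ 1.9213 → 1.921 bits.

1.921 bits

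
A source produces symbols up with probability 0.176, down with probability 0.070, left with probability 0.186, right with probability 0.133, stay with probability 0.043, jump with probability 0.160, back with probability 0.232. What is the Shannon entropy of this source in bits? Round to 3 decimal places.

H = −Σ pᵢ log₂ pᵢ.
−0.176·log₂(0.176) = 0.4411
−0.070·log₂(0.070) = 0.2686
−0.186·log₂(0.186) = 0.4514
−0.133·log₂(0.133) = 0.3871
−0.043·log₂(0.043) = 0.1952
−0.160·log₂(0.160) = 0.4230
−0.232·log₂(0.232) = 0.4890
Sum ≈ 2.6553 → 2.655 bits.

2.655 bits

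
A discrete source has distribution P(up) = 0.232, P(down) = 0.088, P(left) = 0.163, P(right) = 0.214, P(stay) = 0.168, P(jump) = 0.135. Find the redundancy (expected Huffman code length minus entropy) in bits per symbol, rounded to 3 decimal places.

0.031 bits

Entropy H = −Σ p log₂ p ≈ 2.5225 bits.
Huffman merges: 11/125+27/200→223/1000; 163/1000+21/125→331/1000; 107/500+223/1000→437/1000; 29/125+331/1000→563/1000; 437/1000+563/1000→1. L = 1277/500 ≈ 2.5540.
L − H = 2.5540 − 2.5225 = 0.031 bits.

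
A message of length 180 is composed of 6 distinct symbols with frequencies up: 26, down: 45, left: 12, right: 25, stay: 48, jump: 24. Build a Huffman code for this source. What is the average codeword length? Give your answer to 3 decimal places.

2.483 bits/symbol

Probabilities are the counts divided by 180.
Repeatedly combine the two least-probable nodes; the expected code length is the sum of the merged weights.
merge 1/15 + 2/15 → 1/5
merge 5/36 + 13/90 → 17/60
merge 1/5 + 1/4 → 9/20
merge 4/15 + 17/60 → 11/20
merge 9/20 + 11/20 → 1
L = 1/5 + 17/60 + 9/20 + 11/20 + 1 = 149/60 ≈ 2.483 bits/symbol.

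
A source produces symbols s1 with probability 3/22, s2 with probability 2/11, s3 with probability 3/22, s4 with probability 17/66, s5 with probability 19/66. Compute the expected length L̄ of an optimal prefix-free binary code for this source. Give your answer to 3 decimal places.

2.273 bits/symbol

Repeatedly combine the two least-probable nodes; the expected code length is the sum of the merged weights.
merge 3/22 + 3/22 → 3/11
merge 2/11 + 17/66 → 29/66
merge 3/11 + 19/66 → 37/66
merge 29/66 + 37/66 → 1
L = 3/11 + 29/66 + 37/66 + 1 = 25/11 ≈ 2.273 bits/symbol.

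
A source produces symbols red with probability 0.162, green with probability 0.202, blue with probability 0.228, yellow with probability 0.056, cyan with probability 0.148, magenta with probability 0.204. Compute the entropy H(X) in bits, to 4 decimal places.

2.4865 bits

H = −Σ pᵢ log₂ pᵢ.
−0.162·log₂(0.162) = 0.4254
−0.202·log₂(0.202) = 0.4661
−0.228·log₂(0.228) = 0.4863
−0.056·log₂(0.056) = 0.2329
−0.148·log₂(0.148) = 0.4079
−0.204·log₂(0.204) = 0.4678
Sum ≈ 2.4865 → 2.4865 bits.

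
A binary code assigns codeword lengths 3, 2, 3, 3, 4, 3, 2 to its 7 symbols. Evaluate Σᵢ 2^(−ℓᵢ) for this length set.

With common denominator 2^4 = 16: Σ 2^(−ℓᵢ) = 2/16 + 4/16 + 2/16 + 2/16 + 1/16 + 2/16 + 4/16 = 17/16 = 1.0625.

1.0625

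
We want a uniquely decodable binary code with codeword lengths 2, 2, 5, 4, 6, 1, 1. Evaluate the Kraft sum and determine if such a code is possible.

1.609375; no

With common denominator 2^6 = 64: Σ 2^(−ℓᵢ) = 16/64 + 16/64 + 2/64 + 4/64 + 1/64 + 32/64 + 32/64 = 103/64 = 1.609375.
Kraft's inequality requires Σ ≤ 1; here Σ = 1.609375 > 1, so no such prefix code exists.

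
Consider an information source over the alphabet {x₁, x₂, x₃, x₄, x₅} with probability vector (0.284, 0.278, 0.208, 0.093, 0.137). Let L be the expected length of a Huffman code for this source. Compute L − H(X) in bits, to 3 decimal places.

0.018 bits

Entropy H = −Σ p log₂ p ≈ 2.2119 bits.
Huffman merges: 93/1000+137/1000→23/100; 26/125+23/100→219/500; 139/500+71/250→281/500; 219/500+281/500→1. L = 223/100 ≈ 2.2300.
L − H = 2.2300 − 2.2119 = 0.018 bits.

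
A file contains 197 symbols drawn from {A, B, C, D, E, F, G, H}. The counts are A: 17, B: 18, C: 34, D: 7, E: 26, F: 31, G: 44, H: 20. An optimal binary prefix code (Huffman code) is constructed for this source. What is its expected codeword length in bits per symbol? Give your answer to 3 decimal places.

2.898 bits/symbol

Probabilities are the counts divided by 197.
Repeatedly combine the two least-probable nodes; the expected code length is the sum of the merged weights.
merge 7/197 + 17/197 → 24/197
merge 18/197 + 20/197 → 38/197
merge 24/197 + 26/197 → 50/197
merge 31/197 + 34/197 → 65/197
merge 38/197 + 44/197 → 82/197
merge 50/197 + 65/197 → 115/197
merge 82/197 + 115/197 → 1
L = 24/197 + 38/197 + 50/197 + 65/197 + 82/197 + 115/197 + 1 = 571/197 ≈ 2.898 bits/symbol.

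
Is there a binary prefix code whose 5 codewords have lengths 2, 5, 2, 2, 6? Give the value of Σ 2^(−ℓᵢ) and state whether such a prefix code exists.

0.796875; yes

With common denominator 2^6 = 64: Σ 2^(−ℓᵢ) = 16/64 + 2/64 + 16/64 + 16/64 + 1/64 = 51/64 = 0.796875.
Kraft's inequality requires Σ ≤ 1; here Σ = 0.796875 ≤ 1, so such a prefix code exists.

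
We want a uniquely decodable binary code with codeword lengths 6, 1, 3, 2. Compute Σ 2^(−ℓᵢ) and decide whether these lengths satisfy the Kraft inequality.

0.890625; yes

With common denominator 2^6 = 64: Σ 2^(−ℓᵢ) = 1/64 + 32/64 + 8/64 + 16/64 = 57/64 = 0.890625.
Kraft's inequality requires Σ ≤ 1; here Σ = 0.890625 ≤ 1, so such a prefix code exists.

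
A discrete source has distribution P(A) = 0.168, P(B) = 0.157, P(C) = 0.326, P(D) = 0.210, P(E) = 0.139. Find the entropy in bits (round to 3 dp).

2.247 bits

H = −Σ pᵢ log₂ pᵢ.
−0.168·log₂(0.168) = 0.4323
−0.157·log₂(0.157) = 0.4194
−0.326·log₂(0.326) = 0.5272
−0.210·log₂(0.210) = 0.4728
−0.139·log₂(0.139) = 0.3957
Sum ≈ 2.2474 → 2.247 bits.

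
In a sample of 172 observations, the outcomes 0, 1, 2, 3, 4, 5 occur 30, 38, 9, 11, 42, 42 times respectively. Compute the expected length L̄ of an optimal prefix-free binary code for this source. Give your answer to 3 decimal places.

Probabilities are the counts divided by 172.
Repeatedly combine the two least-probable nodes; the expected code length is the sum of the merged weights.
merge 9/172 + 11/172 → 5/43
merge 5/43 + 15/86 → 25/86
merge 19/86 + 21/86 → 20/43
merge 21/86 + 25/86 → 23/43
merge 20/43 + 23/43 → 1
L = 5/43 + 25/86 + 20/43 + 23/43 + 1 = 207/86 ≈ 2.407 bits/symbol.

2.407 bits/symbol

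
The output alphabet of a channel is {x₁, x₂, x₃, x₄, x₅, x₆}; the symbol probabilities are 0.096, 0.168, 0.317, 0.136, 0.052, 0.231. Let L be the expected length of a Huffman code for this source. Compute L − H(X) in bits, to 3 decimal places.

0.048 bits

Entropy H = −Σ p log₂ p ≈ 2.3839 bits.
Huffman merges: 13/250+12/125→37/250; 17/125+37/250→71/250; 21/125+231/1000→399/1000; 71/250+317/1000→601/1000; 399/1000+601/1000→1. L = 304/125 ≈ 2.4320.
L − H = 2.4320 − 2.3839 = 0.048 bits.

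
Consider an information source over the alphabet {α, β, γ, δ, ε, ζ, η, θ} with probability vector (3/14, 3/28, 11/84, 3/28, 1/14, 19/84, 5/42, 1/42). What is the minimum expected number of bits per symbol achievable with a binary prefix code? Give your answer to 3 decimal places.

Repeatedly combine the two least-probable nodes; the expected code length is the sum of the merged weights.
merge 1/42 + 1/14 → 2/21
merge 2/21 + 3/28 → 17/84
merge 3/28 + 5/42 → 19/84
merge 11/84 + 17/84 → 1/3
merge 3/14 + 19/84 → 37/84
merge 19/84 + 1/3 → 47/84
merge 37/84 + 47/84 → 1
L = 2/21 + 17/84 + 19/84 + 1/3 + 37/84 + 47/84 + 1 = 20/7 ≈ 2.857 bits/symbol.

2.857 bits/symbol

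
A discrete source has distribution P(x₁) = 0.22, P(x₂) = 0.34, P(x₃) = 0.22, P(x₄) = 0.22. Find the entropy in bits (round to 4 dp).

1.9709 bits

H = −Σ pᵢ log₂ pᵢ.
−0.22·log₂(0.22) = 0.4806
−0.34·log₂(0.34) = 0.5292
−0.22·log₂(0.22) = 0.4806
−0.22·log₂(0.22) = 0.4806
Sum ≈ 1.9709 → 1.9709 bits.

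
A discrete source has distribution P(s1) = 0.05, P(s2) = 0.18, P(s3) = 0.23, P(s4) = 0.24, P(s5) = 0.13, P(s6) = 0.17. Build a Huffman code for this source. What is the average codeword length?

Repeatedly combine the two least-probable nodes; the expected code length is the sum of the merged weights.
merge 1/20 + 13/100 → 9/50
merge 17/100 + 9/50 → 7/20
merge 9/50 + 23/100 → 41/100
merge 6/25 + 7/20 → 59/100
merge 41/100 + 59/100 → 1
L = 9/50 + 7/20 + 41/100 + 59/100 + 1 = 253/100 = 2.53 bits/symbol.

2.53 bits/symbol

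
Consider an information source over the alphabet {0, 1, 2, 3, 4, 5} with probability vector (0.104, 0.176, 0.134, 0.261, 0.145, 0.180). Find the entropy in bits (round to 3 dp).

2.524 bits

H = −Σ pᵢ log₂ pᵢ.
−0.104·log₂(0.104) = 0.3396
−0.176·log₂(0.176) = 0.4411
−0.134·log₂(0.134) = 0.3886
−0.261·log₂(0.261) = 0.5058
−0.145·log₂(0.145) = 0.4040
−0.180·log₂(0.180) = 0.4453
Sum ≈ 2.5243 → 2.524 bits.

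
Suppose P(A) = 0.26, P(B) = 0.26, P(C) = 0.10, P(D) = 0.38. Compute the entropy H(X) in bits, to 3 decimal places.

1.873 bits

H = −Σ pᵢ log₂ pᵢ.
−0.26·log₂(0.26) = 0.5053
−0.26·log₂(0.26) = 0.5053
−0.10·log₂(0.10) = 0.3322
−0.38·log₂(0.38) = 0.5305
Sum ≈ 1.8732 → 1.873 bits.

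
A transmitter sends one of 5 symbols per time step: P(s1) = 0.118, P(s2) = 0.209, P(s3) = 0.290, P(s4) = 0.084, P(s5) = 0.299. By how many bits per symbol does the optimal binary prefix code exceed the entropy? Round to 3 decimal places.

0.027 bits

Entropy H = −Σ p log₂ p ≈ 2.1747 bits.
Huffman merges: 21/250+59/500→101/500; 101/500+209/1000→411/1000; 29/100+299/1000→589/1000; 411/1000+589/1000→1. L = 1101/500 ≈ 2.2020.
L − H = 2.2020 − 2.1747 = 0.027 bits.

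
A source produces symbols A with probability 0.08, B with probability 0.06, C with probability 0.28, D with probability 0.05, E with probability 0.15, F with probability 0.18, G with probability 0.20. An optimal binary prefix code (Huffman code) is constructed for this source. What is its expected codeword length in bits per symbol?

2.63 bits/symbol

Repeatedly combine the two least-probable nodes; the expected code length is the sum of the merged weights.
merge 1/20 + 3/50 → 11/100
merge 2/25 + 11/100 → 19/100
merge 3/20 + 9/50 → 33/100
merge 19/100 + 1/5 → 39/100
merge 7/25 + 33/100 → 61/100
merge 39/100 + 61/100 → 1
L = 11/100 + 19/100 + 33/100 + 39/100 + 61/100 + 1 = 263/100 = 2.63 bits/symbol.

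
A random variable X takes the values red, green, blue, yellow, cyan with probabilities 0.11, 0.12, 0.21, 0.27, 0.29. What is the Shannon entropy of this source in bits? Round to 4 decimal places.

2.2181 bits

H = −Σ pᵢ log₂ pᵢ.
−0.11·log₂(0.11) = 0.3503
−0.12·log₂(0.12) = 0.3671
−0.21·log₂(0.21) = 0.4728
−0.27·log₂(0.27) = 0.5100
−0.29·log₂(0.29) = 0.5179
Sum ≈ 2.2181 → 2.2181 bits.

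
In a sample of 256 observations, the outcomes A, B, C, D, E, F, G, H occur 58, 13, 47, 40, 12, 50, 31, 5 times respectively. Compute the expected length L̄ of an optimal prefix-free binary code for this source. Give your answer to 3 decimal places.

Probabilities are the counts divided by 256.
Repeatedly combine the two least-probable nodes; the expected code length is the sum of the merged weights.
merge 5/256 + 3/64 → 17/256
merge 13/256 + 17/256 → 15/128
merge 15/128 + 31/256 → 61/256
merge 5/32 + 47/256 → 87/256
merge 25/128 + 29/128 → 27/64
merge 61/256 + 87/256 → 37/64
merge 27/64 + 37/64 → 1
L = 17/256 + 15/128 + 61/256 + 87/256 + 27/64 + 37/64 + 1 = 707/256 ≈ 2.762 bits/symbol.

2.762 bits/symbol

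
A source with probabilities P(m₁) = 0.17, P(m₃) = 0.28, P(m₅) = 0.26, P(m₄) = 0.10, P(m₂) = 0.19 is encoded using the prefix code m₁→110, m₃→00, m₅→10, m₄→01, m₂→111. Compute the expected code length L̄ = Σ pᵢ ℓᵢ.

L̄ = Σ pᵢ·ℓᵢ = 0.17·3 + 0.28·2 + 0.26·2 + 0.10·2 + 0.19·3 = 2.36 bits/symbol.

2.36 bits/symbol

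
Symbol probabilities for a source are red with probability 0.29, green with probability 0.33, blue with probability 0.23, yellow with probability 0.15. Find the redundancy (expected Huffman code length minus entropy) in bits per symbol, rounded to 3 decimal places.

0.056 bits

Entropy H = −Σ p log₂ p ≈ 1.9439 bits.
Huffman merges: 3/20+23/100→19/50; 29/100+33/100→31/50; 19/50+31/50→1. L = 2 ≈ 2.0000.
L − H = 2.0000 − 1.9439 = 0.056 bits.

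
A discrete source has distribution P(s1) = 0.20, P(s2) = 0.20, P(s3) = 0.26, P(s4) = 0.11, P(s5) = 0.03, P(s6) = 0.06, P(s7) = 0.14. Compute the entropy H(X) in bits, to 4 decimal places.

H = −Σ pᵢ log₂ pᵢ.
−0.20·log₂(0.20) = 0.4644
−0.20·log₂(0.20) = 0.4644
−0.26·log₂(0.26) = 0.5053
−0.11·log₂(0.11) = 0.3503
−0.03·log₂(0.03) = 0.1518
−0.06·log₂(0.06) = 0.2435
−0.14·log₂(0.14) = 0.3971
Sum ≈ 2.5768 → 2.5768 bits.

2.5768 bits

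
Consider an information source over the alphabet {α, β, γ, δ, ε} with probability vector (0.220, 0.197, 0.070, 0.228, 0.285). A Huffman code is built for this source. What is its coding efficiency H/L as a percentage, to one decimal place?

97.6%

Entropy H = −Σ p log₂ p ≈ 2.2133 bits.
Huffman merges: 7/100+197/1000→267/1000; 11/50+57/250→56/125; 267/1000+57/200→69/125; 56/125+69/125→1. L = 2267/1000 ≈ 2.2670.
Efficiency = H/L = 2.2133/2.2670 = 97.6%.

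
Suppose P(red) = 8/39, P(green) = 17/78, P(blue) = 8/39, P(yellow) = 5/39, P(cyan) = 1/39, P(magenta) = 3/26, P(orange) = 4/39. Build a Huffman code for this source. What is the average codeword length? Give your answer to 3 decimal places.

2.705 bits/symbol

Repeatedly combine the two least-probable nodes; the expected code length is the sum of the merged weights.
merge 1/39 + 4/39 → 5/39
merge 3/26 + 5/39 → 19/78
merge 5/39 + 8/39 → 1/3
merge 8/39 + 17/78 → 11/26
merge 19/78 + 1/3 → 15/26
merge 11/26 + 15/26 → 1
L = 5/39 + 19/78 + 1/3 + 11/26 + 15/26 + 1 = 211/78 ≈ 2.705 bits/symbol.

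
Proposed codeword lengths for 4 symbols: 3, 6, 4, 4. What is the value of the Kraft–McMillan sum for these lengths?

0.265625

With common denominator 2^6 = 64: Σ 2^(−ℓᵢ) = 8/64 + 1/64 + 4/64 + 4/64 = 17/64 = 0.265625.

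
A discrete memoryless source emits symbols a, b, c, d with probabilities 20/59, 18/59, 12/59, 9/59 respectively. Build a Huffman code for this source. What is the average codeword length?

2 bits/symbol

Repeatedly combine the two least-probable nodes; the expected code length is the sum of the merged weights.
merge 9/59 + 12/59 → 21/59
merge 18/59 + 20/59 → 38/59
merge 21/59 + 38/59 → 1
L = 21/59 + 38/59 + 1 = 2 bits/symbol.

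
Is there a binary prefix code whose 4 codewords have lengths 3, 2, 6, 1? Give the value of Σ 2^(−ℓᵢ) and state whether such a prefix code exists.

With common denominator 2^6 = 64: Σ 2^(−ℓᵢ) = 8/64 + 16/64 + 1/64 + 32/64 = 57/64 = 0.890625.
Kraft's inequality requires Σ ≤ 1; here Σ = 0.890625 ≤ 1, so such a prefix code exists.

0.890625; yes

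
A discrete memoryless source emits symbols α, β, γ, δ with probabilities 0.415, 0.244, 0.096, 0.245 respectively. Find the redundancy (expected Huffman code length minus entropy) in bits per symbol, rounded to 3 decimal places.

0.080 bits

Entropy H = −Σ p log₂ p ≈ 1.8448 bits.
Huffman merges: 12/125+61/250→17/50; 49/200+17/50→117/200; 83/200+117/200→1. L = 77/40 ≈ 1.9250.
L − H = 1.9250 − 1.8448 = 0.080 bits.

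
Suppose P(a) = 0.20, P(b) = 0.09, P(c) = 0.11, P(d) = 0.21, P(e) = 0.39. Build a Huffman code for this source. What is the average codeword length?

Repeatedly combine the two least-probable nodes; the expected code length is the sum of the merged weights.
merge 9/100 + 11/100 → 1/5
merge 1/5 + 1/5 → 2/5
merge 21/100 + 39/100 → 3/5
merge 2/5 + 3/5 → 1
L = 1/5 + 2/5 + 3/5 + 1 = 11/5 = 2.2 bits/symbol.

2.2 bits/symbol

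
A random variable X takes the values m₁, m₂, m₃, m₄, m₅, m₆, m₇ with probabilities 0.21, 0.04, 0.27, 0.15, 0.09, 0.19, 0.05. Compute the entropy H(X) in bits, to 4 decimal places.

H = −Σ pᵢ log₂ pᵢ.
−0.21·log₂(0.21) = 0.4728
−0.04·log₂(0.04) = 0.1858
−0.27·log₂(0.27) = 0.5100
−0.15·log₂(0.15) = 0.4105
−0.09·log₂(0.09) = 0.3127
−0.19·log₂(0.19) = 0.4552
−0.05·log₂(0.05) = 0.2161
Sum ≈ 2.5631 → 2.5631 bits.

2.5631 bits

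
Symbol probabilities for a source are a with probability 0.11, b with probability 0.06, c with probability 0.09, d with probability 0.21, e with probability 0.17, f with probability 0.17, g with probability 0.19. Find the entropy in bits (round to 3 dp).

2.704 bits

H = −Σ pᵢ log₂ pᵢ.
−0.11·log₂(0.11) = 0.3503
−0.06·log₂(0.06) = 0.2435
−0.09·log₂(0.09) = 0.3127
−0.21·log₂(0.21) = 0.4728
−0.17·log₂(0.17) = 0.4346
−0.17·log₂(0.17) = 0.4346
−0.19·log₂(0.19) = 0.4552
Sum ≈ 2.7037 → 2.704 bits.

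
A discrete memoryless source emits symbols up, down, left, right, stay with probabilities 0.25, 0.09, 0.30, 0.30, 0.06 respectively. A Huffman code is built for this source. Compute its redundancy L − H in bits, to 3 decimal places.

Entropy H = −Σ p log₂ p ≈ 2.0984 bits.
Huffman merges: 3/50+9/100→3/20; 3/20+1/4→2/5; 3/10+3/10→3/5; 2/5+3/5→1. L = 43/20 ≈ 2.1500.
L − H = 2.1500 − 2.0984 = 0.052 bits.

0.052 bits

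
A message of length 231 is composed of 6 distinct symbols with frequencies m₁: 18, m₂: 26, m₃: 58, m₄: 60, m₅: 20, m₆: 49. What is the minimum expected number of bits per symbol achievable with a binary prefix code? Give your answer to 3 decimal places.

Probabilities are the counts divided by 231.
Repeatedly combine the two least-probable nodes; the expected code length is the sum of the merged weights.
merge 6/77 + 20/231 → 38/231
merge 26/231 + 38/231 → 64/231
merge 7/33 + 58/231 → 107/231
merge 20/77 + 64/231 → 124/231
merge 107/231 + 124/231 → 1
L = 38/231 + 64/231 + 107/231 + 124/231 + 1 = 188/77 ≈ 2.442 bits/symbol.

2.442 bits/symbol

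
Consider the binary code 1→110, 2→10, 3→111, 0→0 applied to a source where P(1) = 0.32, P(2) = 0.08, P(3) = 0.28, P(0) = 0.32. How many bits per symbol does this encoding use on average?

2.28 bits/symbol

L̄ = Σ pᵢ·ℓᵢ = 0.32·3 + 0.08·2 + 0.28·3 + 0.32·1 = 2.28 bits/symbol.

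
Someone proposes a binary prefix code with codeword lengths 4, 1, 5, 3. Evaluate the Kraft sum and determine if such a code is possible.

0.71875; yes

With common denominator 2^5 = 32: Σ 2^(−ℓᵢ) = 2/32 + 16/32 + 1/32 + 4/32 = 23/32 = 0.71875.
Kraft's inequality requires Σ ≤ 1; here Σ = 0.71875 ≤ 1, so such a prefix code exists.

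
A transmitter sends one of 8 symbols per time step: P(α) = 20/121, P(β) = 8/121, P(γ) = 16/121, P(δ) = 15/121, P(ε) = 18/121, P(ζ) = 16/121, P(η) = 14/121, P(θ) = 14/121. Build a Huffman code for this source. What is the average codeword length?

3 bits/symbol

Repeatedly combine the two least-probable nodes; the expected code length is the sum of the merged weights.
merge 8/121 + 14/121 → 2/11
merge 14/121 + 15/121 → 29/121
merge 16/121 + 16/121 → 32/121
merge 18/121 + 20/121 → 38/121
merge 2/11 + 29/121 → 51/121
merge 32/121 + 38/121 → 70/121
merge 51/121 + 70/121 → 1
L = 2/11 + 29/121 + 32/121 + 38/121 + 51/121 + 70/121 + 1 = 3 bits/symbol.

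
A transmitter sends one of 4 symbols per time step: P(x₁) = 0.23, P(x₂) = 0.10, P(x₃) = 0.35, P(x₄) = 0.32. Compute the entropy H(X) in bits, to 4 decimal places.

H = −Σ pᵢ log₂ pᵢ.
−0.23·log₂(0.23) = 0.4877
−0.10·log₂(0.10) = 0.3322
−0.35·log₂(0.35) = 0.5301
−0.32·log₂(0.32) = 0.5260
Sum ≈ 1.8760 → 1.8760 bits.

1.8760 bits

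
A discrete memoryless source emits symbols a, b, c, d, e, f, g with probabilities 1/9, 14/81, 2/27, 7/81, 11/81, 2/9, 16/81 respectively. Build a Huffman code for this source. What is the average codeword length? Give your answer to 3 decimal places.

Repeatedly combine the two least-probable nodes; the expected code length is the sum of the merged weights.
merge 2/27 + 7/81 → 13/81
merge 1/9 + 11/81 → 20/81
merge 13/81 + 14/81 → 1/3
merge 16/81 + 2/9 → 34/81
merge 20/81 + 1/3 → 47/81
merge 34/81 + 47/81 → 1
L = 13/81 + 20/81 + 1/3 + 34/81 + 47/81 + 1 = 74/27 ≈ 2.741 bits/symbol.

2.741 bits/symbol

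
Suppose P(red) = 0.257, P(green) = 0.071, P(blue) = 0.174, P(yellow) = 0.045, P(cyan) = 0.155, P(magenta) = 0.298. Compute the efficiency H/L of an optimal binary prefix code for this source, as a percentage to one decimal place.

Entropy H = −Σ p log₂ p ≈ 2.3524 bits.
Huffman merges: 9/200+71/1000→29/250; 29/250+31/200→271/1000; 87/500+257/1000→431/1000; 271/1000+149/500→569/1000; 431/1000+569/1000→1. L = 2387/1000 ≈ 2.3870.
Efficiency = H/L = 2.3524/2.3870 = 98.6%.

98.6%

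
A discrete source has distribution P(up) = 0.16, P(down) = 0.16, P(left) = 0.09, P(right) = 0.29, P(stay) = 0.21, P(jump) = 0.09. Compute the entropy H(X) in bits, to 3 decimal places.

2.462 bits

H = −Σ pᵢ log₂ pᵢ.
−0.16·log₂(0.16) = 0.4230
−0.16·log₂(0.16) = 0.4230
−0.09·log₂(0.09) = 0.3127
−0.29·log₂(0.29) = 0.5179
−0.21·log₂(0.21) = 0.4728
−0.09·log₂(0.09) = 0.3127
Sum ≈ 2.4621 → 2.462 bits.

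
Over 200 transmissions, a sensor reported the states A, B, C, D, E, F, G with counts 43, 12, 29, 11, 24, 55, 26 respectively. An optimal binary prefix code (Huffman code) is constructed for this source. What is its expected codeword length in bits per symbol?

Probabilities are the counts divided by 200.
Repeatedly combine the two least-probable nodes; the expected code length is the sum of the merged weights.
merge 11/200 + 3/50 → 23/200
merge 23/200 + 3/25 → 47/200
merge 13/100 + 29/200 → 11/40
merge 43/200 + 47/200 → 9/20
merge 11/40 + 11/40 → 11/20
merge 9/20 + 11/20 → 1
L = 23/200 + 47/200 + 11/40 + 9/20 + 11/20 + 1 = 21/8 = 2.625 bits/symbol.

2.625 bits/symbol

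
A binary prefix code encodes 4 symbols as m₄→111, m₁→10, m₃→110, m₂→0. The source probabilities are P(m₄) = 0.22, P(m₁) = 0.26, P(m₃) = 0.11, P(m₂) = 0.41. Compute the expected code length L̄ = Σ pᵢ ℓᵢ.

L̄ = Σ pᵢ·ℓᵢ = 0.22·3 + 0.26·2 + 0.11·3 + 0.41·1 = 1.92 bits/symbol.

1.92 bits/symbol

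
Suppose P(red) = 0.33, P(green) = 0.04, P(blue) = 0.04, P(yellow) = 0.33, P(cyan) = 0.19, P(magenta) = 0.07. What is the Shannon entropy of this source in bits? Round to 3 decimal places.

H = −Σ pᵢ log₂ pᵢ.
−0.33·log₂(0.33) = 0.5278
−0.04·log₂(0.04) = 0.1858
−0.04·log₂(0.04) = 0.1858
−0.33·log₂(0.33) = 0.5278
−0.19·log₂(0.19) = 0.4552
−0.07·log₂(0.07) = 0.2686
Sum ≈ 2.1509 → 2.151 bits.

2.151 bits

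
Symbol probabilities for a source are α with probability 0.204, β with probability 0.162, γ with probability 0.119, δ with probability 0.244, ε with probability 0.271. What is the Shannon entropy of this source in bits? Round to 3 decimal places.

H = −Σ pᵢ log₂ pᵢ.
−0.204·log₂(0.204) = 0.4678
−0.162·log₂(0.162) = 0.4254
−0.119·log₂(0.119) = 0.3654
−0.244·log₂(0.244) = 0.4966
−0.271·log₂(0.271) = 0.5105
Sum ≈ 2.2657 → 2.266 bits.

2.266 bits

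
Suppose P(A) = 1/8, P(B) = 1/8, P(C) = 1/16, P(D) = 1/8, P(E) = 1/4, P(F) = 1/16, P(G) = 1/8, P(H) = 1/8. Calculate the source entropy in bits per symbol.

2.875 bits

Each probability is a power of 1/2, so log₂(1/p) is an integer.
H = Σ p·log₂(1/p) = 1/8·3 + 1/8·3 + 1/16·4 + 1/8·3 + 1/4·2 + 1/16·4 + 1/8·3 + 1/8·3 = 2.875 bits.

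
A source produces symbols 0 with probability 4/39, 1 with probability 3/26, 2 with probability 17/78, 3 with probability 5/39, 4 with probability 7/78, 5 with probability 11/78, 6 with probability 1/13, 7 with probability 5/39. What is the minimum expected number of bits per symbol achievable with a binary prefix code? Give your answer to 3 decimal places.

Repeatedly combine the two least-probable nodes; the expected code length is the sum of the merged weights.
merge 1/13 + 7/78 → 1/6
merge 4/39 + 3/26 → 17/78
merge 5/39 + 5/39 → 10/39
merge 11/78 + 1/6 → 4/13
merge 17/78 + 17/78 → 17/39
merge 10/39 + 4/13 → 22/39
merge 17/39 + 22/39 → 1
L = 1/6 + 17/78 + 10/39 + 4/13 + 17/39 + 22/39 + 1 = 115/39 ≈ 2.949 bits/symbol.

2.949 bits/symbol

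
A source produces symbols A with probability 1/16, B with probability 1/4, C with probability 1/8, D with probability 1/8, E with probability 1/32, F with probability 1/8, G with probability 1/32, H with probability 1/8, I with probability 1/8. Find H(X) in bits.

2.9375 bits

Each probability is a power of 1/2, so log₂(1/p) is an integer.
H = Σ p·log₂(1/p) = 1/16·4 + 1/4·2 + 1/8·3 + 1/8·3 + 1/32·5 + 1/8·3 + 1/32·5 + 1/8·3 + 1/8·3 = 2.9375 bits.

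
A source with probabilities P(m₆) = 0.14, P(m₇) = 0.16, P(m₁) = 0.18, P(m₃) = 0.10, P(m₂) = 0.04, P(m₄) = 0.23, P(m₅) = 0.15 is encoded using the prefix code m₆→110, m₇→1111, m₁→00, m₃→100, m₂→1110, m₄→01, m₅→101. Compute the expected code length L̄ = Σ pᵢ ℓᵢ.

2.79 bits/symbol

L̄ = Σ pᵢ·ℓᵢ = 0.14·3 + 0.16·4 + 0.18·2 + 0.10·3 + 0.04·4 + 0.23·2 + 0.15·3 = 2.79 bits/symbol.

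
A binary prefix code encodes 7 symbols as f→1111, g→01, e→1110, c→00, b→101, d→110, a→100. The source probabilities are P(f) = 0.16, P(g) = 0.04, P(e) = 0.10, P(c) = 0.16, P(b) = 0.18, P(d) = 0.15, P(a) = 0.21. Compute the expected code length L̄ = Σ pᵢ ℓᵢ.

L̄ = Σ pᵢ·ℓᵢ = 0.16·4 + 0.04·2 + 0.10·4 + 0.16·2 + 0.18·3 + 0.15·3 + 0.21·3 = 3.06 bits/symbol.

3.06 bits/symbol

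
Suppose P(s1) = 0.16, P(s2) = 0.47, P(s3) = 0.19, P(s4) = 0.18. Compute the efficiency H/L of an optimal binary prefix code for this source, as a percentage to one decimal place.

98.2%

Entropy H = −Σ p log₂ p ≈ 1.8355 bits.
Huffman merges: 4/25+9/50→17/50; 19/100+17/50→53/100; 47/100+53/100→1. L = 187/100 ≈ 1.8700.
Efficiency = H/L = 1.8355/1.8700 = 98.2%.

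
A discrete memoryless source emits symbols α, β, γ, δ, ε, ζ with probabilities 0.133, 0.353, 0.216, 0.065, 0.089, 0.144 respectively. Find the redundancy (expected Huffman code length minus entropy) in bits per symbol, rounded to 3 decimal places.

Entropy H = −Σ p log₂ p ≈ 2.3645 bits.
Huffman merges: 13/200+89/1000→77/500; 133/1000+18/125→277/1000; 77/500+27/125→37/100; 277/1000+353/1000→63/100; 37/100+63/100→1. L = 2431/1000 ≈ 2.4310.
L − H = 2.4310 − 2.3645 = 0.067 bits.

0.067 bits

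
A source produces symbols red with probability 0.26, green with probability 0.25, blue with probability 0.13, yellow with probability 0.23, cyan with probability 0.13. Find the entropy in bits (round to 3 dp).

2.258 bits

H = −Σ pᵢ log₂ pᵢ.
−0.26·log₂(0.26) = 0.5053
−0.25·log₂(0.25) = 0.5000
−0.13·log₂(0.13) = 0.3826
−0.23·log₂(0.23) = 0.4877
−0.13·log₂(0.13) = 0.3826
Sum ≈ 2.2582 → 2.258 bits.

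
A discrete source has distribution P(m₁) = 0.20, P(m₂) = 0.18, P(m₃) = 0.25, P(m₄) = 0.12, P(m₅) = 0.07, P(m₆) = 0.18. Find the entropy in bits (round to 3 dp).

2.491 bits

H = −Σ pᵢ log₂ pᵢ.
−0.20·log₂(0.20) = 0.4644
−0.18·log₂(0.18) = 0.4453
−0.25·log₂(0.25) = 0.5000
−0.12·log₂(0.12) = 0.3671
−0.07·log₂(0.07) = 0.2686
−0.18·log₂(0.18) = 0.4453
Sum ≈ 2.4906 → 2.491 bits.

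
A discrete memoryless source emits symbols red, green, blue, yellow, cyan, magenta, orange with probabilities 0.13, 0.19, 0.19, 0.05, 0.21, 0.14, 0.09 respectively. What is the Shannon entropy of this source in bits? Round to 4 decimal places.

H = −Σ pᵢ log₂ pᵢ.
−0.13·log₂(0.13) = 0.3826
−0.19·log₂(0.19) = 0.4552
−0.19·log₂(0.19) = 0.4552
−0.05·log₂(0.05) = 0.2161
−0.21·log₂(0.21) = 0.4728
−0.14·log₂(0.14) = 0.3971
−0.09·log₂(0.09) = 0.3127
Sum ≈ 2.6918 → 2.6918 bits.

2.6918 bits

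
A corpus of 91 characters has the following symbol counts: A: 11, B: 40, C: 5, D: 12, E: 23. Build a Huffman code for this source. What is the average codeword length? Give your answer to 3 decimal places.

2.044 bits/symbol

Probabilities are the counts divided by 91.
Repeatedly combine the two least-probable nodes; the expected code length is the sum of the merged weights.
merge 5/91 + 11/91 → 16/91
merge 12/91 + 16/91 → 4/13
merge 23/91 + 4/13 → 51/91
merge 40/91 + 51/91 → 1
L = 16/91 + 4/13 + 51/91 + 1 = 186/91 ≈ 2.044 bits/symbol.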